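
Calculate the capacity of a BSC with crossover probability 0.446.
0.0084 bits

For a binary symmetric channel (BSC) with error probability p:
Capacity C = 1 - H(p) bits per symbol

where H(p) = -p log₂(p) - (1-p) log₂(1-p) is the binary entropy function.

H(0.446) = 0.9916 bits
C = 1 - 0.9916 = 0.0084 bits per symbol

This means we can reliably transmit up to 0.0084 bits of information per channel use.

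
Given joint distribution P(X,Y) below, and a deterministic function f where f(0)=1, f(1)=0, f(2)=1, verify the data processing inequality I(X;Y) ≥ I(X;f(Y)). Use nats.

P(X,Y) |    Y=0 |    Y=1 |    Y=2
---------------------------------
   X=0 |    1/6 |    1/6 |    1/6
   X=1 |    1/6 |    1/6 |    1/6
I(X;Y) = 0.0000, I(X;f(Y)) = 0.0000, inequality holds: 0.0000 ≥ 0.0000

Data Processing Inequality: For any Markov chain X → Y → Z, we have I(X;Y) ≥ I(X;Z).

Here Z = f(Y) is a deterministic function of Y, forming X → Y → Z.

Original I(X;Y) = 0.0000 nats

After applying f:
P(X,Z) where Z=f(Y):
- P(X,Z=0) = P(X,Y=1)
- P(X,Z=1) = P(X,Y=0) + P(X,Y=2)

I(X;Z) = I(X;f(Y)) = 0.0000 nats

Verification: 0.0000 ≥ 0.0000 ✓

Information cannot be created by processing; the function f can only lose information about X.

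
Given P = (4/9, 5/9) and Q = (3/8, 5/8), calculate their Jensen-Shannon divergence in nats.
0.0025 nats

Jensen-Shannon divergence is:
JSD(P||Q) = 0.5 × D_KL(P||M) + 0.5 × D_KL(Q||M)
where M = 0.5 × (P + Q) is the mixture distribution.

M = 0.5 × (4/9, 5/9) + 0.5 × (3/8, 5/8) = (0.409722, 0.590278)

D_KL(P||M) = 0.0025 nats
D_KL(Q||M) = 0.0025 nats

JSD(P||Q) = 0.5 × 0.0025 + 0.5 × 0.0025 = 0.0025 nats

Unlike KL divergence, JSD is symmetric and bounded: 0 ≤ JSD ≤ log(2).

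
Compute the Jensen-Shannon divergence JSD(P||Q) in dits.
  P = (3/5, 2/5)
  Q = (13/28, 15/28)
0.0040 dits

Jensen-Shannon divergence is:
JSD(P||Q) = 0.5 × D_KL(P||M) + 0.5 × D_KL(Q||M)
where M = 0.5 × (P + Q) is the mixture distribution.

M = 0.5 × (3/5, 2/5) + 0.5 × (13/28, 15/28) = (0.532143, 0.467857)

D_KL(P||M) = 0.0041 dits
D_KL(Q||M) = 0.0040 dits

JSD(P||Q) = 0.5 × 0.0041 + 0.5 × 0.0040 = 0.0040 dits

Unlike KL divergence, JSD is symmetric and bounded: 0 ≤ JSD ≤ log(2).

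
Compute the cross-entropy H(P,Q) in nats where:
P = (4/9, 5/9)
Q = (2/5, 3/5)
0.6910 nats

Cross-entropy: H(P,Q) = -Σ p(x) log q(x)

Alternatively: H(P,Q) = H(P) + D_KL(P||Q)
H(P) = 0.6870 nats
D_KL(P||Q) = 0.0041 nats

H(P,Q) = 0.6870 + 0.0041 = 0.6910 nats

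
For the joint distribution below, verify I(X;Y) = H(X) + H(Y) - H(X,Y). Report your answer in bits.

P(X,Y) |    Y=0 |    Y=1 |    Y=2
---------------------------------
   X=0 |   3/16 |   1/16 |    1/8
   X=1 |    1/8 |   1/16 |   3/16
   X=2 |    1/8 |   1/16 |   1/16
I(X;Y) = 0.0359 bits

Mutual information has multiple equivalent forms:
- I(X;Y) = H(X) - H(X|Y)
- I(X;Y) = H(Y) - H(Y|X)
- I(X;Y) = H(X) + H(Y) - H(X,Y)

Computing all quantities:
H(X) = 1.5613, H(Y) = 1.5052, H(X,Y) = 3.0306
H(X|Y) = 1.5254, H(Y|X) = 1.4694

Verification:
H(X) - H(X|Y) = 1.5613 - 1.5254 = 0.0359
H(Y) - H(Y|X) = 1.5052 - 1.4694 = 0.0359
H(X) + H(Y) - H(X,Y) = 1.5613 + 1.5052 - 3.0306 = 0.0359

All forms give I(X;Y) = 0.0359 bits. ✓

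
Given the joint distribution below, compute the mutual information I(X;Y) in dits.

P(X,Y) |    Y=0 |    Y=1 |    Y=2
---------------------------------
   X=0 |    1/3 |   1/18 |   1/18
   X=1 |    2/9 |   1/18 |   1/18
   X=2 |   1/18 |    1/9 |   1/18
0.0376 dits

Mutual information: I(X;Y) = H(X) + H(Y) - H(X,Y)

Marginals:
P(X) = (4/9, 1/3, 2/9), H(X) = 0.4607 dits
P(Y) = (11/18, 2/9, 1/6), H(Y) = 0.4056 dits

Joint entropy: H(X,Y) = 0.8286 dits

I(X;Y) = 0.4607 + 0.4056 - 0.8286 = 0.0376 dits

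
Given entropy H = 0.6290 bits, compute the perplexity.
1.5465

Perplexity is 2^H (or exp(H) for natural log).

H = 0.6290 bits
Perplexity = 2^0.6290 = 1.5465

Interpretation: The model's uncertainty is equivalent to choosing uniformly among 1.5 options.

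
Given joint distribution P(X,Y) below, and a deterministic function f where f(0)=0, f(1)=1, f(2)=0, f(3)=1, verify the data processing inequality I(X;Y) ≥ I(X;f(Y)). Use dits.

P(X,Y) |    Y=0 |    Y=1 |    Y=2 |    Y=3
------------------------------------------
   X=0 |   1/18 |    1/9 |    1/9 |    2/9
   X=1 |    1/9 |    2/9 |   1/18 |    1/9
I(X;Y) = 0.0246, I(X;f(Y)) = 0.0000, inequality holds: 0.0246 ≥ 0.0000

Data Processing Inequality: For any Markov chain X → Y → Z, we have I(X;Y) ≥ I(X;Z).

Here Z = f(Y) is a deterministic function of Y, forming X → Y → Z.

Original I(X;Y) = 0.0246 dits

After applying f:
P(X,Z) where Z=f(Y):
- P(X,Z=0) = P(X,Y=0) + P(X,Y=2)
- P(X,Z=1) = P(X,Y=1) + P(X,Y=3)

I(X;Z) = I(X;f(Y)) = 0.0000 dits

Verification: 0.0246 ≥ 0.0000 ✓

Information cannot be created by processing; the function f can only lose information about X.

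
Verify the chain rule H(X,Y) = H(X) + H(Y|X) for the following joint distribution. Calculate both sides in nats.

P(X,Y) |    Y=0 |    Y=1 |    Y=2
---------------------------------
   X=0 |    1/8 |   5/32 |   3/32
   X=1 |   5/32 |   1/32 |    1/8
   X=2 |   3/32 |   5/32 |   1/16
H(X,Y) = 2.1154, H(X) = 1.0948, H(Y|X) = 1.0206 (all in nats)

Chain rule: H(X,Y) = H(X) + H(Y|X)

Left side — joint entropy directly:
H(X,Y) = -Σ p(x,y) log p(x,y) = 2.1154 nats

Right side — compute H(Y|X) from the conditional distributions:
P(X) = (3/8, 5/16, 5/16), so H(X) = 1.0948 nats
H(Y|X) = Σ_x P(X=x) · H(Y|X=x):
  P(Y|X=0) = (1/3, 5/12, 1/4), H(Y|X=0) = 1.0776, weight P(X=0) = 3/8
  P(Y|X=1) = (1/2, 1/10, 2/5), H(Y|X=1) = 0.9433, weight P(X=1) = 5/16
  P(Y|X=2) = (3/10, 1/2, 1/5), H(Y|X=2) = 1.0297, weight P(X=2) = 5/16
H(Y|X) = 1.0206 nats

H(X) + H(Y|X) = 1.0948 + 1.0206 = 2.1154 nats

Both sides equal 2.1154 nats. ✓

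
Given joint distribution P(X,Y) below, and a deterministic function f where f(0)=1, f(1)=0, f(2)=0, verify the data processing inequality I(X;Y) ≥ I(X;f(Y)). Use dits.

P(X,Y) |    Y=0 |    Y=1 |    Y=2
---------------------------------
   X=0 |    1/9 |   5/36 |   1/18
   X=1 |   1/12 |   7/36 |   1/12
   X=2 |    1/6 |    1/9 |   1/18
I(X;Y) = 0.0122, I(X;f(Y)) = 0.0120, inequality holds: 0.0122 ≥ 0.0120

Data Processing Inequality: For any Markov chain X → Y → Z, we have I(X;Y) ≥ I(X;Z).

Here Z = f(Y) is a deterministic function of Y, forming X → Y → Z.

Original I(X;Y) = 0.0122 dits

After applying f:
P(X,Z) where Z=f(Y):
- P(X,Z=0) = P(X,Y=1) + P(X,Y=2)
- P(X,Z=1) = P(X,Y=0)

I(X;Z) = I(X;f(Y)) = 0.0120 dits

Verification: 0.0122 ≥ 0.0120 ✓

Information cannot be created by processing; the function f can only lose information about X.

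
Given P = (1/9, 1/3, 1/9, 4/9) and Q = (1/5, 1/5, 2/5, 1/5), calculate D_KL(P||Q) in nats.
0.3175 nats

KL divergence: D_KL(P||Q) = Σ p(x) log(p(x)/q(x))

Computing term by term:
  x=0: 1/9 × log_e[(1/9)/(1/5)] = 1/9 × -0.5878 = -0.0653
  x=1: 1/3 × log_e[(1/3)/(1/5)] = 1/3 × 0.5108 = 0.1703
  x=2: 1/9 × log_e[(1/9)/(2/5)] = 1/9 × -1.2809 = -0.1423
  x=3: 4/9 × log_e[(4/9)/(1/5)] = 4/9 × 0.7985 = 0.3549

D_KL(P||Q) = 0.3175 nats

Note: KL divergence is always non-negative and equals 0 iff P = Q.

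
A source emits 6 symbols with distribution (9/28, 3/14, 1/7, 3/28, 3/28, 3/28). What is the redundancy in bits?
0.1456 bits

Redundancy measures how far a source is from maximum entropy:
R = H_max - H(X)

Maximum entropy for 6 symbols: H_max = log_2(6) = 2.5850 bits
Actual entropy: H(X) = 2.4394 bits
Redundancy: R = 2.5850 - 2.4394 = 0.1456 bits

This redundancy represents potential for compression: the source could be compressed by 0.1456 bits per symbol.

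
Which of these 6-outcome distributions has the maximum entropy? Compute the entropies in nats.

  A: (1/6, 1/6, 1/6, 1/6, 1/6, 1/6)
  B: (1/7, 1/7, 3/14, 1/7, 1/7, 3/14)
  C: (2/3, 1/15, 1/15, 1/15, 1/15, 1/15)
A

For a discrete distribution over n outcomes, entropy is maximized by the uniform distribution.

Computing entropies:
H(A) = 1.7918 nats
H(B) = 1.7721 nats
H(C) = 1.1730 nats

The uniform distribution (where all probabilities equal 1/6) achieves the maximum entropy of log_e(6) = 1.7918 nats.

Distribution A has the highest entropy.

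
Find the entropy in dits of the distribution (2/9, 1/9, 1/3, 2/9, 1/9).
0.6614 dits

Shannon entropy is H(X) = -Σ p(x) log p(x).

For P = (2/9, 1/9, 1/3, 2/9, 1/9):
H = -2/9 × log_10(2/9) -1/9 × log_10(1/9) -1/3 × log_10(1/3) -2/9 × log_10(2/9) -1/9 × log_10(1/9)
H = 0.6614 dits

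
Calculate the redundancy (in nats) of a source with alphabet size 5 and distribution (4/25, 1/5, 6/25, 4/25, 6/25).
0.0161 nats

Redundancy measures how far a source is from maximum entropy:
R = H_max - H(X)

Maximum entropy for 5 symbols: H_max = log_e(5) = 1.6094 nats
Actual entropy: H(X) = 1.5933 nats
Redundancy: R = 1.6094 - 1.5933 = 0.0161 nats

This redundancy represents potential for compression: the source could be compressed by 0.0161 nats per symbol.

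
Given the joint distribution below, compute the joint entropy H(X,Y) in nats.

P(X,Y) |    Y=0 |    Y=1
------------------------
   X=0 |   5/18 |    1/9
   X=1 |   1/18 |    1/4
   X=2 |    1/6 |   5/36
1.6799 nats

Joint entropy is H(X,Y) = -Σ_{x,y} p(x,y) log p(x,y).

Summing over all non-zero entries:
H(X,Y) = -[5/18·log_e(5/18) + 1/9·log_e(1/9) + 1/18·log_e(1/18) + 1/4·log_e(1/4) + 1/6·log_e(1/6) + 5/36·log_e(5/36)]
H(X,Y) = 1.6799 nats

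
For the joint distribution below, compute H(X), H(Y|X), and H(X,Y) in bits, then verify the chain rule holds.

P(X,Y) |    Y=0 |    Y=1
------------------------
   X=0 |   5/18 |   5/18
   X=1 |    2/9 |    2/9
H(X,Y) = 1.9911, H(X) = 0.9911, H(Y|X) = 1.0000 (all in bits)

Chain rule: H(X,Y) = H(X) + H(Y|X)

Left side — joint entropy directly:
H(X,Y) = -Σ p(x,y) log p(x,y) = 1.9911 bits

Right side — compute H(Y|X) from the conditional distributions:
P(X) = (5/9, 4/9), so H(X) = 0.9911 bits
H(Y|X) = Σ_x P(X=x) · H(Y|X=x):
  P(Y|X=0) = (1/2, 1/2), H(Y|X=0) = 1.0000, weight P(X=0) = 5/9
  P(Y|X=1) = (1/2, 1/2), H(Y|X=1) = 1.0000, weight P(X=1) = 4/9
H(Y|X) = 1.0000 bits

H(X) + H(Y|X) = 0.9911 + 1.0000 = 1.9911 bits

Both sides equal 1.9911 bits. ✓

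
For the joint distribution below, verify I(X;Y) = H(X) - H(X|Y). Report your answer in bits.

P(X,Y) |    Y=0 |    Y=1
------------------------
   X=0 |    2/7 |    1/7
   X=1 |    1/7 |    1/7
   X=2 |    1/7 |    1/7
I(X;Y) = 0.0202 bits

Mutual information has multiple equivalent forms:
- I(X;Y) = H(X) - H(X|Y)
- I(X;Y) = H(Y) - H(Y|X)
- I(X;Y) = H(X) + H(Y) - H(X,Y)

Computing all quantities:
H(X) = 1.5567, H(Y) = 0.9852, H(X,Y) = 2.5216
H(X|Y) = 1.5364, H(Y|X) = 0.9650

Verification:
H(X) - H(X|Y) = 1.5567 - 1.5364 = 0.0202
H(Y) - H(Y|X) = 0.9852 - 0.9650 = 0.0202
H(X) + H(Y) - H(X,Y) = 1.5567 + 0.9852 - 2.5216 = 0.0202

All forms give I(X;Y) = 0.0202 bits. ✓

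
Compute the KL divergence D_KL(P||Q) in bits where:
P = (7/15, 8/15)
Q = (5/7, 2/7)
0.1937 bits

KL divergence: D_KL(P||Q) = Σ p(x) log(p(x)/q(x))

Computing term by term:
  x=0: 7/15 × log_2[(7/15)/(5/7)] = 7/15 × -0.6141 = -0.2866
  x=1: 8/15 × log_2[(8/15)/(2/7)] = 8/15 × 0.9005 = 0.4802

D_KL(P||Q) = 0.1937 bits

Note: KL divergence is always non-negative and equals 0 iff P = Q.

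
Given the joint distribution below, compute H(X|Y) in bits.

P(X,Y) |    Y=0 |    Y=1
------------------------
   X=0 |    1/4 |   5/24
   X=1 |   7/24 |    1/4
0.9949 bits

Using the chain rule: H(X|Y) = H(X,Y) - H(Y)

First, compute H(X,Y) = 1.9899 bits

Marginal P(Y) = (13/24, 11/24)
H(Y) = 0.9950 bits

H(X|Y) = H(X,Y) - H(Y) = 1.9899 - 0.9950 = 0.9949 bits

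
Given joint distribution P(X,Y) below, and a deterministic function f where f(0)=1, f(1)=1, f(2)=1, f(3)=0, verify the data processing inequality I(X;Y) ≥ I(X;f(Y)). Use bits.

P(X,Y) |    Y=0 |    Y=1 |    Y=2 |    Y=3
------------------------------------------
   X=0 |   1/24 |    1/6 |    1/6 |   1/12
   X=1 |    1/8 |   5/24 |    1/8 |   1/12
I(X;Y) = 0.0341, I(X;f(Y)) = 0.0010, inequality holds: 0.0341 ≥ 0.0010

Data Processing Inequality: For any Markov chain X → Y → Z, we have I(X;Y) ≥ I(X;Z).

Here Z = f(Y) is a deterministic function of Y, forming X → Y → Z.

Original I(X;Y) = 0.0341 bits

After applying f:
P(X,Z) where Z=f(Y):
- P(X,Z=0) = P(X,Y=3)
- P(X,Z=1) = P(X,Y=0) + P(X,Y=1) + P(X,Y=2)

I(X;Z) = I(X;f(Y)) = 0.0010 bits

Verification: 0.0341 ≥ 0.0010 ✓

Information cannot be created by processing; the function f can only lose information about X.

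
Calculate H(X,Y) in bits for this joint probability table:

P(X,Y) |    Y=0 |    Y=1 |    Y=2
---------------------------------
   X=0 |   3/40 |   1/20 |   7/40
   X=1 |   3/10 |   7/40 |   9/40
2.3818 bits

Joint entropy is H(X,Y) = -Σ_{x,y} p(x,y) log p(x,y).

Summing over all non-zero entries:
H(X,Y) = -[3/40·log_2(3/40) + 1/20·log_2(1/20) + 7/40·log_2(7/40) + 3/10·log_2(3/10) + 7/40·log_2(7/40) + 9/40·log_2(9/40)]
H(X,Y) = 2.3818 bits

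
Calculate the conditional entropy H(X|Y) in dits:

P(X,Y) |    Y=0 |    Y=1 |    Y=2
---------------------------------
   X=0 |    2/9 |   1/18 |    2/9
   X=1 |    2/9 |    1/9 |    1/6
0.2952 dits

Using the chain rule: H(X|Y) = H(X,Y) - H(Y)

First, compute H(X,Y) = 0.7409 dits

Marginal P(Y) = (4/9, 1/6, 7/18)
H(Y) = 0.4457 dits

H(X|Y) = H(X,Y) - H(Y) = 0.7409 - 0.4457 = 0.2952 dits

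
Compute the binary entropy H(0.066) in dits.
0.1056 dits

The binary entropy function is:
H(p) = -p log(p) - (1-p) log(1-p)

H(0.066) = -0.066 × log_10(0.066) - 0.934 × log_10(0.934)
H(0.066) = 0.1056 dits

Note: Binary entropy is maximized at p=0.5 (H=1 bit) and minimized at p=0 or p=1 (H=0).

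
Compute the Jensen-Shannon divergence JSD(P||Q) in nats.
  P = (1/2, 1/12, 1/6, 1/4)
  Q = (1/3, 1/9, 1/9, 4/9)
0.0260 nats

Jensen-Shannon divergence is:
JSD(P||Q) = 0.5 × D_KL(P||M) + 0.5 × D_KL(Q||M)
where M = 0.5 × (P + Q) is the mixture distribution.

M = 0.5 × (1/2, 1/12, 1/6, 1/4) + 0.5 × (1/3, 1/9, 1/9, 4/9) = (5/12, 0.0972222, 5/36, 0.347222)

D_KL(P||M) = 0.0266 nats
D_KL(Q||M) = 0.0254 nats

JSD(P||Q) = 0.5 × 0.0266 + 0.5 × 0.0254 = 0.0260 nats

Unlike KL divergence, JSD is symmetric and bounded: 0 ≤ JSD ≤ log(2).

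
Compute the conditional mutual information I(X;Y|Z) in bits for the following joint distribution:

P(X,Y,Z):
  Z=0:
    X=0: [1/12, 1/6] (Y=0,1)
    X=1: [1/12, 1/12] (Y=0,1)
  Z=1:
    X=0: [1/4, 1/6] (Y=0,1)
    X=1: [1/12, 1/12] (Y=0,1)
0.0118 bits

Conditional mutual information: I(X;Y|Z) = H(X|Z) + H(Y|Z) - H(X,Y|Z)

H(Z) = 0.9799
H(X,Z) = 1.8879 → H(X|Z) = 0.9080
H(Y,Z) = 1.9591 → H(Y|Z) = 0.9793
H(X,Y,Z) = 2.8554 → H(X,Y|Z) = 1.8755

I(X;Y|Z) = 0.9080 + 0.9793 - 1.8755 = 0.0118 bits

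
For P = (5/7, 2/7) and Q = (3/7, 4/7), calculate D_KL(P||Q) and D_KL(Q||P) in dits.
D_KL(P||Q) = 0.0725, D_KL(Q||P) = 0.0769

KL divergence is not symmetric: D_KL(P||Q) ≠ D_KL(Q||P) in general.

D_KL(P||Q) = 0.0725 dits
D_KL(Q||P) = 0.0769 dits

No, they are not equal!

This asymmetry is why KL divergence is not a true distance metric.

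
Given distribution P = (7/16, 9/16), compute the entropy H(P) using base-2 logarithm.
0.9887 bits

Shannon entropy is H(X) = -Σ p(x) log p(x).

For P = (7/16, 9/16):
H = -7/16 × log_2(7/16) -9/16 × log_2(9/16)
H = 0.9887 bits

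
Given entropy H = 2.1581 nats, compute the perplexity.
8.6547

Perplexity is e^H (or exp(H) for natural log).

H = 2.1581 nats
Perplexity = e^2.1581 = 8.6547

Interpretation: The model's uncertainty is equivalent to choosing uniformly among 8.7 options.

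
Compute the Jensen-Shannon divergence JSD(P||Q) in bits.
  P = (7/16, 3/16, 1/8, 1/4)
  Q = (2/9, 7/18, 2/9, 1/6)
0.0677 bits

Jensen-Shannon divergence is:
JSD(P||Q) = 0.5 × D_KL(P||M) + 0.5 × D_KL(Q||M)
where M = 0.5 × (P + Q) is the mixture distribution.

M = 0.5 × (7/16, 3/16, 1/8, 1/4) + 0.5 × (2/9, 7/18, 2/9, 1/6) = (0.329861, 0.288194, 0.173611, 5/24)

D_KL(P||M) = 0.0685 bits
D_KL(Q||M) = 0.0670 bits

JSD(P||Q) = 0.5 × 0.0685 + 0.5 × 0.0670 = 0.0677 bits

Unlike KL divergence, JSD is symmetric and bounded: 0 ≤ JSD ≤ log(2).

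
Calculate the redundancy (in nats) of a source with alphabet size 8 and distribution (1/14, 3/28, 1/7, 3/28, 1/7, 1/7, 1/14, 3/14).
0.0597 nats

Redundancy measures how far a source is from maximum entropy:
R = H_max - H(X)

Maximum entropy for 8 symbols: H_max = log_e(8) = 2.0794 nats
Actual entropy: H(X) = 2.0197 nats
Redundancy: R = 2.0794 - 2.0197 = 0.0597 nats

This redundancy represents potential for compression: the source could be compressed by 0.0597 nats per symbol.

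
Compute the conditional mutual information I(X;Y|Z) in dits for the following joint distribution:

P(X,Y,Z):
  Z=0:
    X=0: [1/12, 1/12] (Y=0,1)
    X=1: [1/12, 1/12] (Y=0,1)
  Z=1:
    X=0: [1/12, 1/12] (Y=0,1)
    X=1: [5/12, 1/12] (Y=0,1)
0.0148 dits

Conditional mutual information: I(X;Y|Z) = H(X|Z) + H(Y|Z) - H(X,Y|Z)

H(Z) = 0.2764
H(X,Z) = 0.5396 → H(X|Z) = 0.2632
H(Y,Z) = 0.5396 → H(Y|Z) = 0.2632
H(X,Y,Z) = 0.7879 → H(X,Y|Z) = 0.5115

I(X;Y|Z) = 0.2632 + 0.2632 - 0.5115 = 0.0148 dits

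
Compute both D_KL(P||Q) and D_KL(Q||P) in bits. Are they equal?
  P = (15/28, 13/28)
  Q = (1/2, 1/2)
D_KL(P||Q) = 0.0037, D_KL(Q||P) = 0.0037

KL divergence is not symmetric: D_KL(P||Q) ≠ D_KL(Q||P) in general.

D_KL(P||Q) = 0.0037 bits
D_KL(Q||P) = 0.0037 bits

In this case they happen to be equal (to 4 decimal places).

This asymmetry is why KL divergence is not a true distance metric.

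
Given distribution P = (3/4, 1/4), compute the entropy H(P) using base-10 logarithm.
0.2442 dits

Shannon entropy is H(X) = -Σ p(x) log p(x).

For P = (3/4, 1/4):
H = -3/4 × log_10(3/4) -1/4 × log_10(1/4)
H = 0.2442 dits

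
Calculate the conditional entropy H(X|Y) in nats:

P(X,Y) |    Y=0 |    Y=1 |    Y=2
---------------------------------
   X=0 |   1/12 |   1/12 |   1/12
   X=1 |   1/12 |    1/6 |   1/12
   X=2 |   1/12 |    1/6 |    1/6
1.0608 nats

Using the chain rule: H(X|Y) = H(X,Y) - H(Y)

First, compute H(X,Y) = 2.1383 nats

Marginal P(Y) = (1/4, 5/12, 1/3)
H(Y) = 1.0776 nats

H(X|Y) = H(X,Y) - H(Y) = 2.1383 - 1.0776 = 1.0608 nats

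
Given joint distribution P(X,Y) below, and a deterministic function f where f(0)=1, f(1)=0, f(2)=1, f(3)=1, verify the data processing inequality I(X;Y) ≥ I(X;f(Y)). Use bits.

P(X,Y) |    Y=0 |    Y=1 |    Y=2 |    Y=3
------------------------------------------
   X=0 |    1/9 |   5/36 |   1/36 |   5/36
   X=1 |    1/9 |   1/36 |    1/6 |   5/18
I(X;Y) = 0.1516, I(X;f(Y)) = 0.1063, inequality holds: 0.1516 ≥ 0.1063

Data Processing Inequality: For any Markov chain X → Y → Z, we have I(X;Y) ≥ I(X;Z).

Here Z = f(Y) is a deterministic function of Y, forming X → Y → Z.

Original I(X;Y) = 0.1516 bits

After applying f:
P(X,Z) where Z=f(Y):
- P(X,Z=0) = P(X,Y=1)
- P(X,Z=1) = P(X,Y=0) + P(X,Y=2) + P(X,Y=3)

I(X;Z) = I(X;f(Y)) = 0.1063 bits

Verification: 0.1516 ≥ 0.1063 ✓

Information cannot be created by processing; the function f can only lose information about X.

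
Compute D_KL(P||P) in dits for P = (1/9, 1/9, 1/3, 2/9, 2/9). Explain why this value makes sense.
0.0000 dits

KL divergence satisfies the Gibbs inequality: D_KL(P||Q) ≥ 0 for all distributions P, Q.

D_KL(P||Q) = Σ p(x) log(p(x)/q(x))
Each term is p(x) × log_10(p(x)/p(x)) = p(x) × log_10(1) = 0, so the sum is 0.
D_KL(P||Q) = 0.0000 dits

When P = Q, the KL divergence is exactly 0, as there is no 'divergence' between identical distributions.

This non-negativity is a fundamental property: relative entropy cannot be negative because it measures how different Q is from P.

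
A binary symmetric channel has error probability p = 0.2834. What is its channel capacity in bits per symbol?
0.1400 bits

For a binary symmetric channel (BSC) with error probability p:
Capacity C = 1 - H(p) bits per symbol

where H(p) = -p log₂(p) - (1-p) log₂(1-p) is the binary entropy function.

H(0.2834) = 0.8600 bits
C = 1 - 0.8600 = 0.1400 bits per symbol

This means we can reliably transmit up to 0.1400 bits of information per channel use.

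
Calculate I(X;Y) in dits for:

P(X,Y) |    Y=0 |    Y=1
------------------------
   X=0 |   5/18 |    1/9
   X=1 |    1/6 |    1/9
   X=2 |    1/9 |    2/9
0.0240 dits

Mutual information: I(X;Y) = H(X) + H(Y) - H(X,Y)

Marginals:
P(X) = (7/18, 5/18, 1/3), H(X) = 0.4731 dits
P(Y) = (5/9, 4/9), H(Y) = 0.2983 dits

Joint entropy: H(X,Y) = 0.7475 dits

I(X;Y) = 0.4731 + 0.2983 - 0.7475 = 0.0240 dits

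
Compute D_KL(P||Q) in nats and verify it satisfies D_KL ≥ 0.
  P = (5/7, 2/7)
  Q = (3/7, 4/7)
0.1668 nats

KL divergence satisfies the Gibbs inequality: D_KL(P||Q) ≥ 0 for all distributions P, Q.

D_KL(P||Q) = Σ p(x) log(p(x)/q(x))
Term by term:
  x=0: 5/7 × log_e[(5/7)/(3/7)] = 0.3649
  x=1: 2/7 × log_e[(2/7)/(4/7)] = -0.1980
D_KL(P||Q) = 0.1668 nats

D_KL(P||Q) = 0.1668 ≥ 0 ✓

This non-negativity is a fundamental property: relative entropy cannot be negative because it measures how different Q is from P.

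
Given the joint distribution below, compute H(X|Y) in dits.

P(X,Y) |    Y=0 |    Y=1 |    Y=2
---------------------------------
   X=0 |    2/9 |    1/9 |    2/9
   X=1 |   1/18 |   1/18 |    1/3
0.2688 dits

Using the chain rule: H(X|Y) = H(X,Y) - H(Y)

First, compute H(X,Y) = 0.6949 dits

Marginal P(Y) = (5/18, 1/6, 5/9)
H(Y) = 0.4260 dits

H(X|Y) = H(X,Y) - H(Y) = 0.6949 - 0.4260 = 0.2688 dits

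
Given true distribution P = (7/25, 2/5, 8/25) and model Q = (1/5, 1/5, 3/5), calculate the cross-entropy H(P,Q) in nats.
1.2579 nats

Cross-entropy: H(P,Q) = -Σ p(x) log q(x)

Alternatively: H(P,Q) = H(P) + D_KL(P||Q)
H(P) = 1.0876 nats
D_KL(P||Q) = 0.1703 nats

H(P,Q) = 1.0876 + 0.1703 = 1.2579 nats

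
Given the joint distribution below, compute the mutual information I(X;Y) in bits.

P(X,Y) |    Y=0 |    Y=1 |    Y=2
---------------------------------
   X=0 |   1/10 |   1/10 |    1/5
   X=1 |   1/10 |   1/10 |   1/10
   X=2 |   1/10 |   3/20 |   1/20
0.0681 bits

Mutual information: I(X;Y) = H(X) + H(Y) - H(X,Y)

Marginals:
P(X) = (2/5, 3/10, 3/10), H(X) = 1.5710 bits
P(Y) = (3/10, 7/20, 7/20), H(Y) = 1.5813 bits

Joint entropy: H(X,Y) = 3.0842 bits

I(X;Y) = 1.5710 + 1.5813 - 3.0842 = 0.0681 bits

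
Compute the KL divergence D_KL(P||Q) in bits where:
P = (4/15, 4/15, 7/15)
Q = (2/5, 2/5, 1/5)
0.2585 bits

KL divergence: D_KL(P||Q) = Σ p(x) log(p(x)/q(x))

Computing term by term:
  x=0: 4/15 × log_2[(4/15)/(2/5)] = 4/15 × -0.5850 = -0.1560
  x=1: 4/15 × log_2[(4/15)/(2/5)] = 4/15 × -0.5850 = -0.1560
  x=2: 7/15 × log_2[(7/15)/(1/5)] = 7/15 × 1.2224 = 0.5704

D_KL(P||Q) = 0.2585 bits

Note: KL divergence is always non-negative and equals 0 iff P = Q.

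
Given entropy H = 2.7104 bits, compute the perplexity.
6.5450

Perplexity is 2^H (or exp(H) for natural log).

H = 2.7104 bits
Perplexity = 2^2.7104 = 6.5450

Interpretation: The model's uncertainty is equivalent to choosing uniformly among 6.5 options.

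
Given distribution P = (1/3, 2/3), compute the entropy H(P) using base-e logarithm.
0.6365 nats

Shannon entropy is H(X) = -Σ p(x) log p(x).

For P = (1/3, 2/3):
H = -1/3 × log_e(1/3) -2/3 × log_e(2/3)
H = 0.6365 nats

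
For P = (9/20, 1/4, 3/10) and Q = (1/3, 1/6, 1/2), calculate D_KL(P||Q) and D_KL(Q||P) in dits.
D_KL(P||Q) = 0.0361, D_KL(Q||P) = 0.0381

KL divergence is not symmetric: D_KL(P||Q) ≠ D_KL(Q||P) in general.

D_KL(P||Q) = 0.0361 dits
D_KL(Q||P) = 0.0381 dits

No, they are not equal!

This asymmetry is why KL divergence is not a true distance metric.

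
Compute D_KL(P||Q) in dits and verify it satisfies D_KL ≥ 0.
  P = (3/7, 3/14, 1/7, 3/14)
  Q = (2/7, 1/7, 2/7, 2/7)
0.0434 dits

KL divergence satisfies the Gibbs inequality: D_KL(P||Q) ≥ 0 for all distributions P, Q.

D_KL(P||Q) = Σ p(x) log(p(x)/q(x))
Term by term:
  x=0: 3/7 × log_10[(3/7)/(2/7)] = 0.0755
  x=1: 3/14 × log_10[(3/14)/(1/7)] = 0.0377
  x=2: 1/7 × log_10[(1/7)/(2/7)] = -0.0430
  x=3: 3/14 × log_10[(3/14)/(2/7)] = -0.0268
D_KL(P||Q) = 0.0434 dits

D_KL(P||Q) = 0.0434 ≥ 0 ✓

This non-negativity is a fundamental property: relative entropy cannot be negative because it measures how different Q is from P.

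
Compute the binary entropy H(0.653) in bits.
0.9314 bits

The binary entropy function is:
H(p) = -p log(p) - (1-p) log(1-p)

H(0.653) = -0.653 × log_2(0.653) - 0.347 × log_2(0.347)
H(0.653) = 0.9314 bits

Note: Binary entropy is maximized at p=0.5 (H=1 bit) and minimized at p=0 or p=1 (H=0).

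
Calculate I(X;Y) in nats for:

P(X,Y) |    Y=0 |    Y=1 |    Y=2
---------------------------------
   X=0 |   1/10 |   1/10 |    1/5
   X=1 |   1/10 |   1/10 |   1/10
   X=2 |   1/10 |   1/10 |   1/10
0.0138 nats

Mutual information: I(X;Y) = H(X) + H(Y) - H(X,Y)

Marginals:
P(X) = (2/5, 3/10, 3/10), H(X) = 1.0889 nats
P(Y) = (3/10, 3/10, 2/5), H(Y) = 1.0889 nats

Joint entropy: H(X,Y) = 2.1640 nats

I(X;Y) = 1.0889 + 1.0889 - 2.1640 = 0.0138 nats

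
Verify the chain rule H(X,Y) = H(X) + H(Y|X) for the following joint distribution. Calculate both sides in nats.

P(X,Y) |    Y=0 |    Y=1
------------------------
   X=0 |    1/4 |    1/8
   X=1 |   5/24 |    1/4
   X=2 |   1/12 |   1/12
H(X,Y) = 1.6940, H(X) = 1.0240, H(Y|X) = 0.6700 (all in nats)

Chain rule: H(X,Y) = H(X) + H(Y|X)

Left side — joint entropy directly:
H(X,Y) = -Σ p(x,y) log p(x,y) = 1.6940 nats

Right side — compute H(Y|X) from the conditional distributions:
P(X) = (3/8, 11/24, 1/6), so H(X) = 1.0240 nats
H(Y|X) = Σ_x P(X=x) · H(Y|X=x):
  P(Y|X=0) = (2/3, 1/3), H(Y|X=0) = 0.6365, weight P(X=0) = 3/8
  P(Y|X=1) = (5/11, 6/11), H(Y|X=1) = 0.6890, weight P(X=1) = 11/24
  P(Y|X=2) = (1/2, 1/2), H(Y|X=2) = 0.6931, weight P(X=2) = 1/6
H(Y|X) = 0.6700 nats

H(X) + H(Y|X) = 1.0240 + 0.6700 = 1.6940 nats

Both sides equal 1.6940 nats. ✓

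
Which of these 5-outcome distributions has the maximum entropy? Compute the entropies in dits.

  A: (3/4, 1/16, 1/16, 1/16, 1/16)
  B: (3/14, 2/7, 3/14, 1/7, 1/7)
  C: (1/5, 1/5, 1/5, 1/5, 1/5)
C

For a discrete distribution over n outcomes, entropy is maximized by the uniform distribution.

Computing entropies:
H(A) = 0.3947 dits
H(B) = 0.6836 dits
H(C) = 0.6990 dits

The uniform distribution (where all probabilities equal 1/5) achieves the maximum entropy of log_10(5) = 0.6990 dits.

Distribution C has the highest entropy.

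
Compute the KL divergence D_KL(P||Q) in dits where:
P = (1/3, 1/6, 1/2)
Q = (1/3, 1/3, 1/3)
0.0379 dits

KL divergence: D_KL(P||Q) = Σ p(x) log(p(x)/q(x))

Computing term by term:
  x=0: 1/3 × log_10[(1/3)/(1/3)] = 1/3 × 0.0000 = 0.0000
  x=1: 1/6 × log_10[(1/6)/(1/3)] = 1/6 × -0.3010 = -0.0502
  x=2: 1/2 × log_10[(1/2)/(1/3)] = 1/2 × 0.1761 = 0.0880

D_KL(P||Q) = 0.0379 dits

Note: KL divergence is always non-negative and equals 0 iff P = Q.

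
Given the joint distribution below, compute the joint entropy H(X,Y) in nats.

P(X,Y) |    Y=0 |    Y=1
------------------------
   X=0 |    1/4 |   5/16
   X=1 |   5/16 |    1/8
1.3335 nats

Joint entropy is H(X,Y) = -Σ_{x,y} p(x,y) log p(x,y).

Summing over all non-zero entries:
H(X,Y) = -[1/4·log_e(1/4) + 5/16·log_e(5/16) + 5/16·log_e(5/16) + 1/8·log_e(1/8)]
H(X,Y) = 1.3335 nats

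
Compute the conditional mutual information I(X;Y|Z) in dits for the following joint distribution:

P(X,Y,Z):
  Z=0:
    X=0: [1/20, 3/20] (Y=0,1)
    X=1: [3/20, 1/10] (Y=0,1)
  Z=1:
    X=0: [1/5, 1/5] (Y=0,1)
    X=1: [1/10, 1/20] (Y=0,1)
0.0150 dits

Conditional mutual information: I(X;Y|Z) = H(X|Z) + H(Y|Z) - H(X,Y|Z)

H(Z) = 0.2989
H(X,Z) = 0.5731 → H(X|Z) = 0.2742
H(Y,Z) = 0.5977 → H(Y|Z) = 0.2988
H(X,Y,Z) = 0.8569 → H(X,Y|Z) = 0.5580

I(X;Y|Z) = 0.2742 + 0.2988 - 0.5580 = 0.0150 dits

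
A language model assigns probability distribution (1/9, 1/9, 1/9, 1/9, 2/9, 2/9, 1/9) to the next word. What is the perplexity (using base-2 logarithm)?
6.6138

Perplexity is 2^H (or exp(H) for natural log).

First, H = -Σ p log p = 2.7255 bits
Perplexity = 2^2.7255 = 6.6138

Interpretation: The model's uncertainty is equivalent to choosing uniformly among 6.6 options.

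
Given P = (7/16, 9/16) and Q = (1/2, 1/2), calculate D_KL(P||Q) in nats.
0.0078 nats

KL divergence: D_KL(P||Q) = Σ p(x) log(p(x)/q(x))

Computing term by term:
  x=0: 7/16 × log_e[(7/16)/(1/2)] = 7/16 × -0.1335 = -0.0584
  x=1: 9/16 × log_e[(9/16)/(1/2)] = 9/16 × 0.1178 = 0.0663

D_KL(P||Q) = 0.0078 nats

Note: KL divergence is always non-negative and equals 0 iff P = Q.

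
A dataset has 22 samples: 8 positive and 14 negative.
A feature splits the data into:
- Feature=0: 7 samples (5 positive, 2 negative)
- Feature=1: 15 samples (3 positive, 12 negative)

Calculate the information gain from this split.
0.1788 bits

Information Gain = H(Y) - H(Y|Feature)

Before split:
P(positive) = 8/22 = 0.3636
H(Y) = 0.9457 bits

After split:
Feature=0: H = 0.8631 bits (weight = 7/22)
Feature=1: H = 0.7219 bits (weight = 15/22)
H(Y|Feature) = (7/22)×0.8631 + (15/22)×0.7219 = 0.7669 bits

Information Gain = 0.9457 - 0.7669 = 0.1788 bits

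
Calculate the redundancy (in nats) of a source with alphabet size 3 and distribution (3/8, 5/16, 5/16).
0.0038 nats

Redundancy measures how far a source is from maximum entropy:
R = H_max - H(X)

Maximum entropy for 3 symbols: H_max = log_e(3) = 1.0986 nats
Actual entropy: H(X) = 1.0948 nats
Redundancy: R = 1.0986 - 1.0948 = 0.0038 nats

This redundancy represents potential for compression: the source could be compressed by 0.0038 nats per symbol.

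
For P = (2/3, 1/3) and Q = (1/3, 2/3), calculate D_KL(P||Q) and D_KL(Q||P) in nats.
D_KL(P||Q) = 0.2310, D_KL(Q||P) = 0.2310

KL divergence is not symmetric: D_KL(P||Q) ≠ D_KL(Q||P) in general.

D_KL(P||Q) = 0.2310 nats
D_KL(Q||P) = 0.2310 nats

In this case they happen to be equal (to 4 decimal places).

This asymmetry is why KL divergence is not a true distance metric.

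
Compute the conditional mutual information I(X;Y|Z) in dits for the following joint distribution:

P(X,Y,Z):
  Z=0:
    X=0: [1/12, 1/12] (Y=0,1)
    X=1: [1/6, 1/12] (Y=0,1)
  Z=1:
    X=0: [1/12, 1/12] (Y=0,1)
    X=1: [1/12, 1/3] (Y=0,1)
0.0133 dits

Conditional mutual information: I(X;Y|Z) = H(X|Z) + H(Y|Z) - H(X,Y|Z)

H(Z) = 0.2950
H(X,Z) = 0.5683 → H(X|Z) = 0.2734
H(Y,Z) = 0.5683 → H(Y|Z) = 0.2734
H(X,Y,Z) = 0.8283 → H(X,Y|Z) = 0.5334

I(X;Y|Z) = 0.2734 + 0.2734 - 0.5334 = 0.0133 dits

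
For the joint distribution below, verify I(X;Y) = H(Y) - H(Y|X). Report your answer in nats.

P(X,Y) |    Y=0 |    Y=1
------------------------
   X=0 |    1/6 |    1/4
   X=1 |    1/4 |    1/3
I(X;Y) = 0.0004 nats

Mutual information has multiple equivalent forms:
- I(X;Y) = H(X) - H(X|Y)
- I(X;Y) = H(Y) - H(Y|X)
- I(X;Y) = H(X) + H(Y) - H(X,Y)

Computing all quantities:
H(X) = 0.6792, H(Y) = 0.6792, H(X,Y) = 1.3580
H(X|Y) = 0.6788, H(Y|X) = 0.6788

Verification:
H(X) - H(X|Y) = 0.6792 - 0.6788 = 0.0004
H(Y) - H(Y|X) = 0.6792 - 0.6788 = 0.0004
H(X) + H(Y) - H(X,Y) = 0.6792 + 0.6792 - 1.3580 = 0.0004

All forms give I(X;Y) = 0.0004 nats. ✓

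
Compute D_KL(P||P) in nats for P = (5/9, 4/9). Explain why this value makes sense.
0.0000 nats

KL divergence satisfies the Gibbs inequality: D_KL(P||Q) ≥ 0 for all distributions P, Q.

D_KL(P||Q) = Σ p(x) log(p(x)/q(x))
Each term is p(x) × log_e(p(x)/p(x)) = p(x) × log_e(1) = 0, so the sum is 0.
D_KL(P||Q) = 0.0000 nats

When P = Q, the KL divergence is exactly 0, as there is no 'divergence' between identical distributions.

This non-negativity is a fundamental property: relative entropy cannot be negative because it measures how different Q is from P.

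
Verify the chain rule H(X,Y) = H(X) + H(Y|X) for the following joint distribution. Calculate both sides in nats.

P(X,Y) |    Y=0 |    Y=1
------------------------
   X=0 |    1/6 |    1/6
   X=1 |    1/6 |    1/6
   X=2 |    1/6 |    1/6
H(X,Y) = 1.7918, H(X) = 1.0986, H(Y|X) = 0.6931 (all in nats)

Chain rule: H(X,Y) = H(X) + H(Y|X)

Left side — joint entropy directly:
H(X,Y) = -Σ p(x,y) log p(x,y) = 1.7918 nats

Right side — compute H(Y|X) from the conditional distributions:
P(X) = (1/3, 1/3, 1/3), so H(X) = 1.0986 nats
H(Y|X) = Σ_x P(X=x) · H(Y|X=x):
  P(Y|X=0) = (1/2, 1/2), H(Y|X=0) = 0.6931, weight P(X=0) = 1/3
  P(Y|X=1) = (1/2, 1/2), H(Y|X=1) = 0.6931, weight P(X=1) = 1/3
  P(Y|X=2) = (1/2, 1/2), H(Y|X=2) = 0.6931, weight P(X=2) = 1/3
H(Y|X) = 0.6931 nats

H(X) + H(Y|X) = 1.0986 + 0.6931 = 1.7918 nats

Both sides equal 1.7918 nats. ✓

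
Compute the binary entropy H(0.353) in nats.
0.6493 nats

The binary entropy function is:
H(p) = -p log(p) - (1-p) log(1-p)

H(0.353) = -0.353 × log_e(0.353) - 0.647 × log_e(0.647)
H(0.353) = 0.6493 nats

Note: Binary entropy is maximized at p=0.5 (H=1 bit) and minimized at p=0 or p=1 (H=0).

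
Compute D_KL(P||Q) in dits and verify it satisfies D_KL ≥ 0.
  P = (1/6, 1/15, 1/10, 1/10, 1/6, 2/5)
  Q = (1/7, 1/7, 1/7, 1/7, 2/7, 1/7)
0.0980 dits

KL divergence satisfies the Gibbs inequality: D_KL(P||Q) ≥ 0 for all distributions P, Q.

D_KL(P||Q) = Σ p(x) log(p(x)/q(x))
Term by term:
  x=0: 1/6 × log_10[(1/6)/(1/7)] = 0.0112
  x=1: 1/15 × log_10[(1/15)/(1/7)] = -0.0221
  x=2: 1/10 × log_10[(1/10)/(1/7)] = -0.0155
  x=3: 1/10 × log_10[(1/10)/(1/7)] = -0.0155
  x=4: 1/6 × log_10[(1/6)/(2/7)] = -0.0390
  x=5: 2/5 × log_10[(2/5)/(1/7)] = 0.1789
D_KL(P||Q) = 0.0980 dits

D_KL(P||Q) = 0.0980 ≥ 0 ✓

This non-negativity is a fundamental property: relative entropy cannot be negative because it measures how different Q is from P.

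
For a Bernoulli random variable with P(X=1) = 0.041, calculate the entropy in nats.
0.1711 nats

The binary entropy function is:
H(p) = -p log(p) - (1-p) log(1-p)

H(0.041) = -0.041 × log_e(0.041) - 0.959 × log_e(0.959)
H(0.041) = 0.1711 nats

Note: Binary entropy is maximized at p=0.5 (H=1 bit) and minimized at p=0 or p=1 (H=0).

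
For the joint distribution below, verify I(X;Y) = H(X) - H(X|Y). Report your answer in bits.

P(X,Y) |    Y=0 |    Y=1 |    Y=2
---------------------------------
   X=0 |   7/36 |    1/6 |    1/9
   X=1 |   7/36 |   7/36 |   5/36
I(X;Y) = 0.0015 bits

Mutual information has multiple equivalent forms:
- I(X;Y) = H(X) - H(X|Y)
- I(X;Y) = H(Y) - H(Y|X)
- I(X;Y) = H(X) + H(Y) - H(X,Y)

Computing all quantities:
H(X) = 0.9978, H(Y) = 1.5605, H(X,Y) = 2.5568
H(X|Y) = 0.9962, H(Y|X) = 1.5590

Verification:
H(X) - H(X|Y) = 0.9978 - 0.9962 = 0.0015
H(Y) - H(Y|X) = 1.5605 - 1.5590 = 0.0015
H(X) + H(Y) - H(X,Y) = 0.9978 + 1.5605 - 2.5568 = 0.0015

All forms give I(X;Y) = 0.0015 bits. ✓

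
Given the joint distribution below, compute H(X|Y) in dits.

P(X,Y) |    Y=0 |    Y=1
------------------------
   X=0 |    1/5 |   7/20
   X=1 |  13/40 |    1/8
0.2704 dits

Using the chain rule: H(X|Y) = H(X,Y) - H(Y)

First, compute H(X,Y) = 0.5709 dits

Marginal P(Y) = (21/40, 19/40)
H(Y) = 0.3005 dits

H(X|Y) = H(X,Y) - H(Y) = 0.5709 - 0.3005 = 0.2704 dits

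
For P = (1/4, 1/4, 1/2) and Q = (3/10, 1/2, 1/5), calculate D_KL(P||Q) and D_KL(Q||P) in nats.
D_KL(P||Q) = 0.2393, D_KL(Q||P) = 0.2180

KL divergence is not symmetric: D_KL(P||Q) ≠ D_KL(Q||P) in general.

D_KL(P||Q) = 0.2393 nats
D_KL(Q||P) = 0.2180 nats

No, they are not equal!

This asymmetry is why KL divergence is not a true distance metric.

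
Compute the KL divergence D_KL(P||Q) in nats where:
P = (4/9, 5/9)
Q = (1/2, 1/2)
0.0062 nats

KL divergence: D_KL(P||Q) = Σ p(x) log(p(x)/q(x))

Computing term by term:
  x=0: 4/9 × log_e[(4/9)/(1/2)] = 4/9 × -0.1178 = -0.0523
  x=1: 5/9 × log_e[(5/9)/(1/2)] = 5/9 × 0.1054 = 0.0585

D_KL(P||Q) = 0.0062 nats

Note: KL divergence is always non-negative and equals 0 iff P = Q.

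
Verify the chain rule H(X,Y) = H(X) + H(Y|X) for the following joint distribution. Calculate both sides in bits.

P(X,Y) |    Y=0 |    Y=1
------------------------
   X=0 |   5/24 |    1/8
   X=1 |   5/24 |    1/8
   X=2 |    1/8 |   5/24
H(X,Y) = 2.5394, H(X) = 1.5850, H(Y|X) = 0.9544 (all in bits)

Chain rule: H(X,Y) = H(X) + H(Y|X)

Left side — joint entropy directly:
H(X,Y) = -Σ p(x,y) log p(x,y) = 2.5394 bits

Right side — compute H(Y|X) from the conditional distributions:
P(X) = (1/3, 1/3, 1/3), so H(X) = 1.5850 bits
H(Y|X) = Σ_x P(X=x) · H(Y|X=x):
  P(Y|X=0) = (5/8, 3/8), H(Y|X=0) = 0.9544, weight P(X=0) = 1/3
  P(Y|X=1) = (5/8, 3/8), H(Y|X=1) = 0.9544, weight P(X=1) = 1/3
  P(Y|X=2) = (3/8, 5/8), H(Y|X=2) = 0.9544, weight P(X=2) = 1/3
H(Y|X) = 0.9544 bits

H(X) + H(Y|X) = 1.5850 + 0.9544 = 2.5394 bits

Both sides equal 2.5394 bits. ✓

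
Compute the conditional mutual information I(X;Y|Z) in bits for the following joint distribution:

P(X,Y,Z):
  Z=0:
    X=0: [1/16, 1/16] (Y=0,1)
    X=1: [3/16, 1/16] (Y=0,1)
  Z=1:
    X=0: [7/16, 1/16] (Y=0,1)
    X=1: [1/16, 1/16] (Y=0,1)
0.0710 bits

Conditional mutual information: I(X;Y|Z) = H(X|Z) + H(Y|Z) - H(X,Y|Z)

H(Z) = 0.9544
H(X,Z) = 1.7500 → H(X|Z) = 0.7956
H(Y,Z) = 1.7500 → H(Y|Z) = 0.7956
H(X,Y,Z) = 2.4746 → H(X,Y|Z) = 1.5202

I(X;Y|Z) = 0.7956 + 0.7956 - 1.5202 = 0.0710 bits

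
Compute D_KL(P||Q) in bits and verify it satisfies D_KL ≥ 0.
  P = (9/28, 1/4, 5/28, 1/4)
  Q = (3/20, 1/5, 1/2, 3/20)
0.3529 bits

KL divergence satisfies the Gibbs inequality: D_KL(P||Q) ≥ 0 for all distributions P, Q.

D_KL(P||Q) = Σ p(x) log(p(x)/q(x))
Term by term:
  x=0: 9/28 × log_2[(9/28)/(3/20)] = 0.3534
  x=1: 1/4 × log_2[(1/4)/(1/5)] = 0.0805
  x=2: 5/28 × log_2[(5/28)/(1/2)] = -0.2653
  x=3: 1/4 × log_2[(1/4)/(3/20)] = 0.1842
D_KL(P||Q) = 0.3529 bits

D_KL(P||Q) = 0.3529 ≥ 0 ✓

This non-negativity is a fundamental property: relative entropy cannot be negative because it measures how different Q is from P.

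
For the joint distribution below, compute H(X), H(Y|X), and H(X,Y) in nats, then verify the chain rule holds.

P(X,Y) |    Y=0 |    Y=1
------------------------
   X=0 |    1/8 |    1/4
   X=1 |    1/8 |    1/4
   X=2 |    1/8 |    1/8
H(X,Y) = 1.7329, H(X) = 1.0822, H(Y|X) = 0.6507 (all in nats)

Chain rule: H(X,Y) = H(X) + H(Y|X)

Left side — joint entropy directly:
H(X,Y) = -Σ p(x,y) log p(x,y) = 1.7329 nats

Right side — compute H(Y|X) from the conditional distributions:
P(X) = (3/8, 3/8, 1/4), so H(X) = 1.0822 nats
H(Y|X) = Σ_x P(X=x) · H(Y|X=x):
  P(Y|X=0) = (1/3, 2/3), H(Y|X=0) = 0.6365, weight P(X=0) = 3/8
  P(Y|X=1) = (1/3, 2/3), H(Y|X=1) = 0.6365, weight P(X=1) = 3/8
  P(Y|X=2) = (1/2, 1/2), H(Y|X=2) = 0.6931, weight P(X=2) = 1/4
H(Y|X) = 0.6507 nats

H(X) + H(Y|X) = 1.0822 + 0.6507 = 1.7329 nats

Both sides equal 1.7329 nats. ✓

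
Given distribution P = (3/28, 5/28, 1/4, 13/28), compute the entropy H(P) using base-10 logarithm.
0.5428 dits

Shannon entropy is H(X) = -Σ p(x) log p(x).

For P = (3/28, 5/28, 1/4, 13/28):
H = -3/28 × log_10(3/28) -5/28 × log_10(5/28) -1/4 × log_10(1/4) -13/28 × log_10(13/28)
H = 0.5428 dits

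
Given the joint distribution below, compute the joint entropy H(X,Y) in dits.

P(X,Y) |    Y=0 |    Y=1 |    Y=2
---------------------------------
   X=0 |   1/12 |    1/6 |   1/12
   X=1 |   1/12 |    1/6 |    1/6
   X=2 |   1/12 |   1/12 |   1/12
0.9287 dits

Joint entropy is H(X,Y) = -Σ_{x,y} p(x,y) log p(x,y).

Summing over all non-zero entries:
H(X,Y) = -[1/12·log_10(1/12) + 1/6·log_10(1/6) + 1/12·log_10(1/12) + 1/12·log_10(1/12) + 1/6·log_10(1/6) + 1/6·log_10(1/6) + 1/12·log_10(1/12) + 1/12·log_10(1/12) + 1/12·log_10(1/12)]
H(X,Y) = 0.9287 dits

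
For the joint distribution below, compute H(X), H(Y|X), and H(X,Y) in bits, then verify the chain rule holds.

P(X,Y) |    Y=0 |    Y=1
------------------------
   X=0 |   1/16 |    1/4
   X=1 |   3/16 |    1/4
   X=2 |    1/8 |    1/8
H(X,Y) = 2.4528, H(X) = 1.5462, H(Y|X) = 0.9066 (all in bits)

Chain rule: H(X,Y) = H(X) + H(Y|X)

Left side — joint entropy directly:
H(X,Y) = -Σ p(x,y) log p(x,y) = 2.4528 bits

Right side — compute H(Y|X) from the conditional distributions:
P(X) = (5/16, 7/16, 1/4), so H(X) = 1.5462 bits
H(Y|X) = Σ_x P(X=x) · H(Y|X=x):
  P(Y|X=0) = (1/5, 4/5), H(Y|X=0) = 0.7219, weight P(X=0) = 5/16
  P(Y|X=1) = (3/7, 4/7), H(Y|X=1) = 0.9852, weight P(X=1) = 7/16
  P(Y|X=2) = (1/2, 1/2), H(Y|X=2) = 1.0000, weight P(X=2) = 1/4
H(Y|X) = 0.9066 bits

H(X) + H(Y|X) = 1.5462 + 0.9066 = 2.4528 bits

Both sides equal 2.4528 bits. ✓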